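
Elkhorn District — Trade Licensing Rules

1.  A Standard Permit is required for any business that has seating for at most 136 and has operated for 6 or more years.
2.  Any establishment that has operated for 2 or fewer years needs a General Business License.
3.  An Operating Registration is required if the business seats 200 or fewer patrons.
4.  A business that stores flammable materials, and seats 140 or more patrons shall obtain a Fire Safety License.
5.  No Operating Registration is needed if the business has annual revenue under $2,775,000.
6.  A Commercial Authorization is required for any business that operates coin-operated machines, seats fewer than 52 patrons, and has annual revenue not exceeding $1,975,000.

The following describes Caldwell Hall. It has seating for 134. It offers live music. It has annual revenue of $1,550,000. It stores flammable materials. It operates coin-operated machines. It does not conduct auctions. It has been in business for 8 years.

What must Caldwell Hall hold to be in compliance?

Standard Permit

1. seating 134 ≤ 136; years in business 8 ≥ 6 → Standard Permit required.
2. years in business 8 > 2 → General Business License not required.
3. seating 134 ≤ 200 → Operating Registration required.
4. stores flammable materials; seating 134 < 140 → Fire Safety License not required.
5. revenue $1,550,000 < $2,775,000 → exempt from Operating Registration.
6. operates coin-operated machines; seating 134 ≥ 52; revenue $1,550,000 ≤ $1,975,000 → Commercial Authorization not required.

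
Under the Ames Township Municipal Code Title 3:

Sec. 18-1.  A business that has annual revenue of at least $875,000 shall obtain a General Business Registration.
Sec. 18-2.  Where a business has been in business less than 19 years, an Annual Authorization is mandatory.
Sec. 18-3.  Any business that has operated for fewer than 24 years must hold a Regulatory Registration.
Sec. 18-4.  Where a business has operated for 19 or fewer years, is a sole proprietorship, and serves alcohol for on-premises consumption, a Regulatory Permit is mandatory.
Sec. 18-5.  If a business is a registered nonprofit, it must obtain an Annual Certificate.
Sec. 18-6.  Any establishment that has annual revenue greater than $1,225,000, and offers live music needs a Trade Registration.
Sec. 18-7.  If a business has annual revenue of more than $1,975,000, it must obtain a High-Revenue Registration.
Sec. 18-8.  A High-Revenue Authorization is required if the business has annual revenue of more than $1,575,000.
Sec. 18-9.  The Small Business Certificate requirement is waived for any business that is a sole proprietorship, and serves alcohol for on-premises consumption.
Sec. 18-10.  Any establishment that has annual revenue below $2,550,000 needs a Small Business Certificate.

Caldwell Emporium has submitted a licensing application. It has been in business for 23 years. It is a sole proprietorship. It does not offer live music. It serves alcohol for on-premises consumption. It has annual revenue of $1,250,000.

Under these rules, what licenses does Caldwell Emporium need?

General Business Registration, Regulatory Registration

Sec. 18-1. revenue $1,250,000 ≥ $875,000 → General Business Registration required.
Sec. 18-2. years in business 23 ≥ 19 → Annual Authorization not required.
Sec. 18-3. years in business 23 < 24 → Regulatory Registration required.
Sec. 18-4. years in business 23 > 19; is a sole proprietorship; serves alcohol for on-premises consumption → Regulatory Permit not required.
Sec. 18-5. is a sole proprietorship (not: is a registered nonprofit) → Annual Certificate not required.
Sec. 18-6. revenue $1,250,000 > $1,225,000; does not offer live music → Trade Registration not required.
Sec. 18-7. revenue $1,250,000 ≤ $1,975,000 → High-Revenue Registration not required.
Sec. 18-8. revenue $1,250,000 ≤ $1,575,000 → High-Revenue Authorization not required.
Sec. 18-9. is a sole proprietorship; serves alcohol for on-premises consumption → exempt from Small Business Certificate.
Sec. 18-10. revenue $1,250,000 < $2,550,000 → Small Business Certificate required.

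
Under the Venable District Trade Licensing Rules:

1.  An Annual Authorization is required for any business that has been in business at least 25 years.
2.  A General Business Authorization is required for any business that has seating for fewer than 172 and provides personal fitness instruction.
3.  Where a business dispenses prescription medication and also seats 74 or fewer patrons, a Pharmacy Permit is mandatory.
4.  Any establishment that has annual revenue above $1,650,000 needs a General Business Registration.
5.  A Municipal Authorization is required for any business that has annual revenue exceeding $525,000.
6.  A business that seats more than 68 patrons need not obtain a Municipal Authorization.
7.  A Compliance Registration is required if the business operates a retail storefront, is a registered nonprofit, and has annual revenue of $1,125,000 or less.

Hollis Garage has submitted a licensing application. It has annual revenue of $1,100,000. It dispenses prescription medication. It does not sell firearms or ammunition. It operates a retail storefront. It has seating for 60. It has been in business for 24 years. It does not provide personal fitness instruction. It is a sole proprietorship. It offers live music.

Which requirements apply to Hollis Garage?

Municipal Authorization, Pharmacy Permit

1. years in business 24 < 25 → Annual Authorization not required.
2. seating 60 < 172; does not provide personal fitness instruction → General Business Authorization not required.
3. dispenses prescription medication; seating 60 ≤ 74 → Pharmacy Permit required.
4. revenue $1,100,000 ≤ $1,650,000 → General Business Registration not required.
5. revenue $1,100,000 > $525,000 → Municipal Authorization required.
6. seating 60 ≤ 68 → Municipal Authorization exemption does not apply.
7. operates a retail storefront; is a sole proprietorship (not: is a registered nonprofit); revenue $1,100,000 ≤ $1,125,000 → Compliance Registration not required.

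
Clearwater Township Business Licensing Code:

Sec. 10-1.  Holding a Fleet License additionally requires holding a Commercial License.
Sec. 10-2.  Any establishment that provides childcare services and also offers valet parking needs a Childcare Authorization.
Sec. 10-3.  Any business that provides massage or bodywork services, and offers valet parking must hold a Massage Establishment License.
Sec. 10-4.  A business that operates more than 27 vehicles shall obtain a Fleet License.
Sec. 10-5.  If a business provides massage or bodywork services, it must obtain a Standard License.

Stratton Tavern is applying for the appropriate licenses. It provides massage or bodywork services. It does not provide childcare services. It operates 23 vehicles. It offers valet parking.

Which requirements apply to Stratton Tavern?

Sec. 10-1. Fleet License is not required → no effect.
Sec. 10-2. does not provide childcare services; offers valet parking → Childcare Authorization not required.
Sec. 10-3. provides massage or bodywork services; offers valet parking → Massage Establishment License required.
Sec. 10-4. vehicles 23 ≤ 27 → Fleet License not required.
Sec. 10-5. provides massage or bodywork services → Standard License required.

Massage Establishment License, Standard License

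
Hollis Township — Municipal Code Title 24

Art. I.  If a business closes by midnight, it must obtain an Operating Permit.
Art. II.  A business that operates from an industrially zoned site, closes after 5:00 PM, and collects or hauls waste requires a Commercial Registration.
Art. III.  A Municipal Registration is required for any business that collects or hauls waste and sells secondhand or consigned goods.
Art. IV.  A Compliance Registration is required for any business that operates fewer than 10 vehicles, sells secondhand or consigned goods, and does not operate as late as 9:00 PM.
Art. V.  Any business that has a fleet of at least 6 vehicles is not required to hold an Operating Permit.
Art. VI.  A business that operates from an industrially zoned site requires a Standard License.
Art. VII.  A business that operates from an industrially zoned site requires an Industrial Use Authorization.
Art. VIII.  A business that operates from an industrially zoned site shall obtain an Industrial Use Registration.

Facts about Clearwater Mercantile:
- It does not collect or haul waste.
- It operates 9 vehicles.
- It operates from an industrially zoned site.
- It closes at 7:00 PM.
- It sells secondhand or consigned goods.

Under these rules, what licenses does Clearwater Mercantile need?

Compliance Registration, Industrial Use Authorization, Industrial Use Registration, Standard License

Art. I. closes 7:00 PM, at/before midnight → Operating Permit required.
Art. II. operates from an industrially zoned site; closes 7:00 PM, after 5:00 PM; does not collect or haul waste → Commercial Registration not required.
Art. III. does not collect or haul waste; sells secondhand or consigned goods → Municipal Registration not required.
Art. IV. vehicles 9 < 10; sells secondhand or consigned goods; closes 7:00 PM, at/before 9:00 PM → Compliance Registration required.
Art. V. vehicles 9 ≥ 6 → exempt from Operating Permit.
Art. VI. operates from an industrially zoned site → Standard License required.
Art. VII. operates from an industrially zoned site → Industrial Use Authorization required.
Art. VIII. operates from an industrially zoned site → Industrial Use Registration required.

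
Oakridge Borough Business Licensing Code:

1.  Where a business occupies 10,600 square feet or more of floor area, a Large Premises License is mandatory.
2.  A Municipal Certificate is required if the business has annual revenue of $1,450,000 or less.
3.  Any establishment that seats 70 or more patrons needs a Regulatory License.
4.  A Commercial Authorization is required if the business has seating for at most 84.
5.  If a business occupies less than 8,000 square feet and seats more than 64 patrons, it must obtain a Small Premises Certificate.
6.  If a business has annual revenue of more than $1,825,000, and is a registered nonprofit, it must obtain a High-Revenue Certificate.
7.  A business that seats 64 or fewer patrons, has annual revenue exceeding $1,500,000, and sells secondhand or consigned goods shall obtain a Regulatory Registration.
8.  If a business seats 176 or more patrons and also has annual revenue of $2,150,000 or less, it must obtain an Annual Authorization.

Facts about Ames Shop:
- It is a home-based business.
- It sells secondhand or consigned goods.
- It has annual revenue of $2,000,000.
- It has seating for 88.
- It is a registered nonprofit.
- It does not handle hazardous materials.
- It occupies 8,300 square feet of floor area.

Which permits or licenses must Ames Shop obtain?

1. floor area 8,300 square feet < 10,600 square feet → Large Premises License not required.
2. revenue $2,000,000 > $1,450,000 → Municipal Certificate not required.
3. seating 88 ≥ 70 → Regulatory License required.
4. seating 88 > 84 → Commercial Authorization not required.
5. floor area 8,300 square feet ≥ 8,000 square feet; seating 88 > 64 → Small Premises Certificate not required.
6. revenue $2,000,000 > $1,825,000; is a registered nonprofit → High-Revenue Certificate required.
7. seating 88 > 64; revenue $2,000,000 > $1,500,000; sells secondhand or consigned goods → Regulatory Registration not required.
8. seating 88 < 176; revenue $2,000,000 ≤ $2,150,000 → Annual Authorization not required.

High-Revenue Certificate, Regulatory License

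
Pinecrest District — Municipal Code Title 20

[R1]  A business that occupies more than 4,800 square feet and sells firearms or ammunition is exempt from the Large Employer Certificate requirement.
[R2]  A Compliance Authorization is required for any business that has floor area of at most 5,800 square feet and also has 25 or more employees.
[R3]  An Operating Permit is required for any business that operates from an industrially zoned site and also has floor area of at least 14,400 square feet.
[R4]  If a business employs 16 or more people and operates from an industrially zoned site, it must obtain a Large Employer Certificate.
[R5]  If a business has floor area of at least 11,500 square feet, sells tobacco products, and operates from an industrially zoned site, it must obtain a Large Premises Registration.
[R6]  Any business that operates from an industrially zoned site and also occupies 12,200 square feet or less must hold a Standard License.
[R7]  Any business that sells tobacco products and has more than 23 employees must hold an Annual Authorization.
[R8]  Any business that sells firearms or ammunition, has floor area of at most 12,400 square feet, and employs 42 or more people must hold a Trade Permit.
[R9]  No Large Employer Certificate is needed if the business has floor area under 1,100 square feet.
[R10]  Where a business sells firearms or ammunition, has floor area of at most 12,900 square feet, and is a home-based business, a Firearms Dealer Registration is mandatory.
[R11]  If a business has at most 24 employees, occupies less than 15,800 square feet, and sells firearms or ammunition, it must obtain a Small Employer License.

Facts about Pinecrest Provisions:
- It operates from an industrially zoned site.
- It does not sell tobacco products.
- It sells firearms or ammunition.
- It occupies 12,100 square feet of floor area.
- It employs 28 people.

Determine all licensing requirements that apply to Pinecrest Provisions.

Standard License

[R1] floor area 12,100 square feet > 4,800 square feet; sells firearms or ammunition → exempt from Large Employer Certificate.
[R2] floor area 12,100 square feet > 5,800 square feet; employees 28 ≥ 25 → Compliance Authorization not required.
[R3] operates from an industrially zoned site; floor area 12,100 square feet < 14,400 square feet → Operating Permit not required.
[R4] employees 28 ≥ 16; operates from an industrially zoned site → Large Employer Certificate required.
[R5] floor area 12,100 square feet ≥ 11,500 square feet; does not sell tobacco products; operates from an industrially zoned site → Large Premises Registration not required.
[R6] operates from an industrially zoned site; floor area 12,100 square feet ≤ 12,200 square feet → Standard License required.
[R7] does not sell tobacco products; employees 28 > 23 → Annual Authorization not required.
[R8] sells firearms or ammunition; floor area 12,100 square feet ≤ 12,400 square feet; employees 28 < 42 → Trade Permit not required.
[R9] floor area 12,100 square feet ≥ 1,100 square feet → Large Employer Certificate exemption does not apply.
[R10] sells firearms or ammunition; floor area 12,100 square feet ≤ 12,900 square feet; operates from an industrially zoned site (not: is a home-based business) → Firearms Dealer Registration not required.
[R11] employees 28 > 24; floor area 12,100 square feet < 15,800 square feet; sells firearms or ammunition → Small Employer License not required.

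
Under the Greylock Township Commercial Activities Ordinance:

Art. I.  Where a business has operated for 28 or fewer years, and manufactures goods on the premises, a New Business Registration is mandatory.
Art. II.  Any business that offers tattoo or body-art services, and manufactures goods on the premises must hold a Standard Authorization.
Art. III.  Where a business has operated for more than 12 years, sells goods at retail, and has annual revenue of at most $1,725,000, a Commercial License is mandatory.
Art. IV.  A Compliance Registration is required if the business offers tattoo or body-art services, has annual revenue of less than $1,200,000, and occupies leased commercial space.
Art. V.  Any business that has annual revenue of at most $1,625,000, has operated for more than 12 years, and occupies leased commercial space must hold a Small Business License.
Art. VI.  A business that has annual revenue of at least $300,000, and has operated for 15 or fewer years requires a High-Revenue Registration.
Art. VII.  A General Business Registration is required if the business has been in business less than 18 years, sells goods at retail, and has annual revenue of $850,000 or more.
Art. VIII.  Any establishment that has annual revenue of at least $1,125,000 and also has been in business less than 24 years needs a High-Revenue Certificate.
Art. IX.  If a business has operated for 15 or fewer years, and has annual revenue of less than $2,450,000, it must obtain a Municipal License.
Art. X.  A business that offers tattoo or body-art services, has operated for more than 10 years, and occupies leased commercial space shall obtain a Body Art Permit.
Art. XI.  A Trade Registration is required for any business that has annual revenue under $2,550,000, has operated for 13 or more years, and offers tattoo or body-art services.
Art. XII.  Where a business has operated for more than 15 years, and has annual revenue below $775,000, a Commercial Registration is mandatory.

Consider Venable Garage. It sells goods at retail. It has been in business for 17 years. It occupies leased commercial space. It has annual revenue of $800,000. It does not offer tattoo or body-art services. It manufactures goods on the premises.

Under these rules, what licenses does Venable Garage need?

Commercial License, New Business Registration, Small Business License

Art. I. years in business 17 ≤ 28; manufactures goods on the premises → New Business Registration required.
Art. II. does not offer tattoo or body-art services; manufactures goods on the premises → Standard Authorization not required.
Art. III. years in business 17 > 12; sells goods at retail; revenue $800,000 ≤ $1,725,000 → Commercial License required.
Art. IV. does not offer tattoo or body-art services; revenue $800,000 < $1,200,000; occupies leased commercial space → Compliance Registration not required.
Art. V. revenue $800,000 ≤ $1,625,000; years in business 17 > 12; occupies leased commercial space → Small Business License required.
Art. VI. revenue $800,000 ≥ $300,000; years in business 17 > 15 → High-Revenue Registration not required.
Art. VII. years in business 17 < 18; sells goods at retail; revenue $800,000 < $850,000 → General Business Registration not required.
Art. VIII. revenue $800,000 < $1,125,000; years in business 17 < 24 → High-Revenue Certificate not required.
Art. IX. years in business 17 > 15; revenue $800,000 < $2,450,000 → Municipal License not required.
Art. X. does not offer tattoo or body-art services; years in business 17 > 10; occupies leased commercial space → Body Art Permit not required.
Art. XI. revenue $800,000 < $2,550,000; years in business 17 ≥ 13; does not offer tattoo or body-art services → Trade Registration not required.
Art. XII. years in business 17 > 15; revenue $800,000 ≥ $775,000 → Commercial Registration not required.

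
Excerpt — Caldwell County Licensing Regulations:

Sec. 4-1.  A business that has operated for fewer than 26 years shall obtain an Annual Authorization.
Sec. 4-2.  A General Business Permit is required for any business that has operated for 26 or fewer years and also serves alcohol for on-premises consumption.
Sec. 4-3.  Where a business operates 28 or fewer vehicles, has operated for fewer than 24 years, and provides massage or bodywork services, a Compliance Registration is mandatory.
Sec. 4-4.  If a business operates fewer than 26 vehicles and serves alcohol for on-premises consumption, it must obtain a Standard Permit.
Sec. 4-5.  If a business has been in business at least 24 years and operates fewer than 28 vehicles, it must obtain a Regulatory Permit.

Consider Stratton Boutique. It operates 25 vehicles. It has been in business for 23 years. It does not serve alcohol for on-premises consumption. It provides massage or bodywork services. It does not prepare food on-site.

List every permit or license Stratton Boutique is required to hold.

Annual Authorization, Compliance Registration

Sec. 4-1. years in business 23 < 26 → Annual Authorization required.
Sec. 4-2. years in business 23 ≤ 26; does not serve alcohol for on-premises consumption → General Business Permit not required.
Sec. 4-3. vehicles 25 ≤ 28; years in business 23 < 24; provides massage or bodywork services → Compliance Registration required.
Sec. 4-4. vehicles 25 < 26; does not serve alcohol for on-premises consumption → Standard Permit not required.
Sec. 4-5. years in business 23 < 24; vehicles 25 < 28 → Regulatory Permit not required.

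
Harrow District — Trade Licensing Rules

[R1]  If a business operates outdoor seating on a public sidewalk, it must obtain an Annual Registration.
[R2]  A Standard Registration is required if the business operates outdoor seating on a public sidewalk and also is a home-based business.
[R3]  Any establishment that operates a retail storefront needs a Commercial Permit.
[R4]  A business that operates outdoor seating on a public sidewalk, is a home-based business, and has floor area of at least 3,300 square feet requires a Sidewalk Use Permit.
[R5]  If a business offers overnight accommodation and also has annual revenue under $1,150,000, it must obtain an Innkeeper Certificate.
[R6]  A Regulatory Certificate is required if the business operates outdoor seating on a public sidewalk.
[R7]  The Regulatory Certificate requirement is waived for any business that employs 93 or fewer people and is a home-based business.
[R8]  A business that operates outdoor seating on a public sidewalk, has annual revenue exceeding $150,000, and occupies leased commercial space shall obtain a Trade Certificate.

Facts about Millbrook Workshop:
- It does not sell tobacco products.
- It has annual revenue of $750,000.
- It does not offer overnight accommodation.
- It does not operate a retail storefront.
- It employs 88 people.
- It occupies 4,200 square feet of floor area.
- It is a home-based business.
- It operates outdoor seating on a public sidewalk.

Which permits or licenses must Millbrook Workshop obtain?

Annual Registration, Sidewalk Use Permit, Standard Registration

[R1] operates outdoor seating on a public sidewalk → Annual Registration required.
[R2] operates outdoor seating on a public sidewalk; is a home-based business → Standard Registration required.
[R3] does not operate a retail storefront → Commercial Permit not required.
[R4] operates outdoor seating on a public sidewalk; is a home-based business; floor area 4,200 square feet ≥ 3,300 square feet → Sidewalk Use Permit required.
[R5] does not offer overnight accommodation; revenue $750,000 < $1,150,000 → Innkeeper Certificate not required.
[R6] operates outdoor seating on a public sidewalk → Regulatory Certificate required.
[R7] employees 88 ≤ 93; is a home-based business → exempt from Regulatory Certificate.
[R8] operates outdoor seating on a public sidewalk; revenue $750,000 > $150,000; is a home-based business (not: occupies leased commercial space) → Trade Certificate not required.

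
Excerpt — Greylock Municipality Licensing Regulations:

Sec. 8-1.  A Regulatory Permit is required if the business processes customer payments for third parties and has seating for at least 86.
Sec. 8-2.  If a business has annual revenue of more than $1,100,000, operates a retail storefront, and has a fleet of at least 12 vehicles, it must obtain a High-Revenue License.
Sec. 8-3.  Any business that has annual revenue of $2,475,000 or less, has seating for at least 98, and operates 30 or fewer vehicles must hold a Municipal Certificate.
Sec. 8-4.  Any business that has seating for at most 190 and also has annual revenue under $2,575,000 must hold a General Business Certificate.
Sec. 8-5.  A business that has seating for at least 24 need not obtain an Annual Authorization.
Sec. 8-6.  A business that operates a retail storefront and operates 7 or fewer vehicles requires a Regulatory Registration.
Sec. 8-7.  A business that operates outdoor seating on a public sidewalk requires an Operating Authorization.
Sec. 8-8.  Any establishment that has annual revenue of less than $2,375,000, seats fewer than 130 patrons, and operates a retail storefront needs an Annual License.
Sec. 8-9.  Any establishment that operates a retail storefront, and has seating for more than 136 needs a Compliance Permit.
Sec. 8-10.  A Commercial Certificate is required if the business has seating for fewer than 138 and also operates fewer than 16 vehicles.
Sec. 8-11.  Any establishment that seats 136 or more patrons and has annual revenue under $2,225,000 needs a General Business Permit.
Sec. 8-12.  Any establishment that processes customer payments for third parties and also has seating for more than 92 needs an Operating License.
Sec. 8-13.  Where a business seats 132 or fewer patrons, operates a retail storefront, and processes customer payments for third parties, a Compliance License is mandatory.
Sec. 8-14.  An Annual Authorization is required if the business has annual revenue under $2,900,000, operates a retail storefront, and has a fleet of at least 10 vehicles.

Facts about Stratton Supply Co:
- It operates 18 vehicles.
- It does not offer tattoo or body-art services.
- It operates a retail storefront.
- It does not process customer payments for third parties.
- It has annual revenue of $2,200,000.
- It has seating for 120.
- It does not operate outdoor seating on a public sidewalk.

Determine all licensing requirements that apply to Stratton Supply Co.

Annual License, General Business Certificate, High-Revenue License, Municipal Certificate

Sec. 8-1. does not process customer payments for third parties; seating 120 ≥ 86 → Regulatory Permit not required.
Sec. 8-2. revenue $2,200,000 > $1,100,000; operates a retail storefront; vehicles 18 ≥ 12 → High-Revenue License required.
Sec. 8-3. revenue $2,200,000 ≤ $2,475,000; seating 120 ≥ 98; vehicles 18 ≤ 30 → Municipal Certificate required.
Sec. 8-4. seating 120 ≤ 190; revenue $2,200,000 < $2,575,000 → General Business Certificate required.
Sec. 8-5. seating 120 ≥ 24 → exempt from Annual Authorization.
Sec. 8-6. operates a retail storefront; vehicles 18 > 7 → Regulatory Registration not required.
Sec. 8-7. does not operate outdoor seating on a public sidewalk → Operating Authorization not required.
Sec. 8-8. revenue $2,200,000 < $2,375,000; seating 120 < 130; operates a retail storefront → Annual License required.
Sec. 8-9. operates a retail storefront; seating 120 ≤ 136 → Compliance Permit not required.
Sec. 8-10. seating 120 < 138; vehicles 18 ≥ 16 → Commercial Certificate not required.
Sec. 8-11. seating 120 < 136; revenue $2,200,000 < $2,225,000 → General Business Permit not required.
Sec. 8-12. does not process customer payments for third parties; seating 120 > 92 → Operating License not required.
Sec. 8-13. seating 120 ≤ 132; operates a retail storefront; does not process customer payments for third parties → Compliance License not required.
Sec. 8-14. revenue $2,200,000 < $2,900,000; operates a retail storefront; vehicles 18 ≥ 10 → Annual Authorization required.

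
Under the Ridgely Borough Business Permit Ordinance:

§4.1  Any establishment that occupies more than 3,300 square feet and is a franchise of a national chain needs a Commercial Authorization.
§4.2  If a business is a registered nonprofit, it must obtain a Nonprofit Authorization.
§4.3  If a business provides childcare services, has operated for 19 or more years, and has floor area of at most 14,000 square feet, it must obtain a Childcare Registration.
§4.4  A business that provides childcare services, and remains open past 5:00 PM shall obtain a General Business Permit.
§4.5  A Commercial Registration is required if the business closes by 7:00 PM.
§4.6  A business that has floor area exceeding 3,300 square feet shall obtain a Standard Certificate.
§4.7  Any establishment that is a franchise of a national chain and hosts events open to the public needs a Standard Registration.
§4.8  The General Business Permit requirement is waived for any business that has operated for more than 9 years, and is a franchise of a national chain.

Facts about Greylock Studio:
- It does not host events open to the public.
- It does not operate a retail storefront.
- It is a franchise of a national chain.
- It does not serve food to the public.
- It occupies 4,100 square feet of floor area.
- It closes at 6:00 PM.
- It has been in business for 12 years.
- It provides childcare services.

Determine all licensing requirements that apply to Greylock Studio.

§4.1 floor area 4,100 square feet > 3,300 square feet; is a franchise of a national chain → Commercial Authorization required.
§4.2 is a franchise of a national chain (not: is a registered nonprofit) → Nonprofit Authorization not required.
§4.3 provides childcare services; years in business 12 < 19; floor area 4,100 square feet ≤ 14,000 square feet → Childcare Registration not required.
§4.4 provides childcare services; closes 6:00 PM, after 5:00 PM → General Business Permit required.
§4.5 closes 6:00 PM, at/before 7:00 PM → Commercial Registration required.
§4.6 floor area 4,100 square feet > 3,300 square feet → Standard Certificate required.
§4.7 is a franchise of a national chain; does not host events open to the public → Standard Registration not required.
§4.8 years in business 12 > 9; is a franchise of a national chain → exempt from General Business Permit.

Commercial Authorization, Commercial Registration, Standard Certificate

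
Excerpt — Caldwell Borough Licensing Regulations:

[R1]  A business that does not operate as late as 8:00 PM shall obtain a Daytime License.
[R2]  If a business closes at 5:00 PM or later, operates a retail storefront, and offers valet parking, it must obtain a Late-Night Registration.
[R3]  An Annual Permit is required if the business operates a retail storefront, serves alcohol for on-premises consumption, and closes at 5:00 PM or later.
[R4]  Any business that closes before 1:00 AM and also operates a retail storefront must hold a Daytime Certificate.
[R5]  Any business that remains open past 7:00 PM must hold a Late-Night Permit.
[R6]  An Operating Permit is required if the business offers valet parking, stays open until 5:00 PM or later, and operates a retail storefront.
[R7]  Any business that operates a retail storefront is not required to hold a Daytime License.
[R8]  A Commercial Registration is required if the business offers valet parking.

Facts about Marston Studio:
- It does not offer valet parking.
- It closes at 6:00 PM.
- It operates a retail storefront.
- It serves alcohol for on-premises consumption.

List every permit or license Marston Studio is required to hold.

Annual Permit, Daytime Certificate

[R1] closes 6:00 PM, at/before 8:00 PM → Daytime License required.
[R2] closes 6:00 PM, after 5:00 PM; operates a retail storefront; does not offer valet parking → Late-Night Registration not required.
[R3] operates a retail storefront; serves alcohol for on-premises consumption; closes 6:00 PM, after 5:00 PM → Annual Permit required.
[R4] closes 6:00 PM, at/before 1:00 AM; operates a retail storefront → Daytime Certificate required.
[R5] closes 6:00 PM, at/before 7:00 PM → Late-Night Permit not required.
[R6] does not offer valet parking; closes 6:00 PM, after 5:00 PM; operates a retail storefront → Operating Permit not required.
[R7] operates a retail storefront → exempt from Daytime License.
[R8] does not offer valet parking → Commercial Registration not required.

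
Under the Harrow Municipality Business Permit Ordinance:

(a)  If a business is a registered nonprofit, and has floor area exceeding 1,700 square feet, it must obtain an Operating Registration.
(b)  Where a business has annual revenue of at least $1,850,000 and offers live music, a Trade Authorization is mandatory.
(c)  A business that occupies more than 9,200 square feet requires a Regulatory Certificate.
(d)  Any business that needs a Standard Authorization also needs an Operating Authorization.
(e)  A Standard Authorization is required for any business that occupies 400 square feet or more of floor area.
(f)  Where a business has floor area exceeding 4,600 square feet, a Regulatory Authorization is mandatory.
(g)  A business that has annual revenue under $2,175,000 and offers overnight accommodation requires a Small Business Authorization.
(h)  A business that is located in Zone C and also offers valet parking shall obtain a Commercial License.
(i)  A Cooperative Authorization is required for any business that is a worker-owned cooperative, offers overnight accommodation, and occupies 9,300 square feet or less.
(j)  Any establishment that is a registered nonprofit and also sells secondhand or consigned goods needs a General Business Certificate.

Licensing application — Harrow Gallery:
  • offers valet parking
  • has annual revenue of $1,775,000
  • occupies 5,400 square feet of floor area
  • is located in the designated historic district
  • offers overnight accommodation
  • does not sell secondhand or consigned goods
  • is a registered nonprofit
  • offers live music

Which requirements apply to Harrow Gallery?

Operating Authorization, Operating Registration, Regulatory Authorization, Small Business Authorization, Standard Authorization

(a) is a registered nonprofit; floor area 5,400 square feet > 1,700 square feet → Operating Registration required.
(b) revenue $1,775,000 < $1,850,000; offers live music → Trade Authorization not required.
(c) floor area 5,400 square feet ≤ 9,200 square feet → Regulatory Certificate not required.
(d) Standard Authorization is required → Operating Authorization also required.
(e) floor area 5,400 square feet ≥ 400 square feet → Standard Authorization required.
(f) floor area 5,400 square feet > 4,600 square feet → Regulatory Authorization required.
(g) revenue $1,775,000 < $2,175,000; offers overnight accommodation → Small Business Authorization required.
(h) is located in the designated historic district (not: is located in Zone C); offers valet parking → Commercial License not required.
(i) is a registered nonprofit (not: is a worker-owned cooperative); offers overnight accommodation; floor area 5,400 square feet ≤ 9,300 square feet → Cooperative Authorization not required.
(j) is a registered nonprofit; does not sell secondhand or consigned goods → General Business Certificate not required.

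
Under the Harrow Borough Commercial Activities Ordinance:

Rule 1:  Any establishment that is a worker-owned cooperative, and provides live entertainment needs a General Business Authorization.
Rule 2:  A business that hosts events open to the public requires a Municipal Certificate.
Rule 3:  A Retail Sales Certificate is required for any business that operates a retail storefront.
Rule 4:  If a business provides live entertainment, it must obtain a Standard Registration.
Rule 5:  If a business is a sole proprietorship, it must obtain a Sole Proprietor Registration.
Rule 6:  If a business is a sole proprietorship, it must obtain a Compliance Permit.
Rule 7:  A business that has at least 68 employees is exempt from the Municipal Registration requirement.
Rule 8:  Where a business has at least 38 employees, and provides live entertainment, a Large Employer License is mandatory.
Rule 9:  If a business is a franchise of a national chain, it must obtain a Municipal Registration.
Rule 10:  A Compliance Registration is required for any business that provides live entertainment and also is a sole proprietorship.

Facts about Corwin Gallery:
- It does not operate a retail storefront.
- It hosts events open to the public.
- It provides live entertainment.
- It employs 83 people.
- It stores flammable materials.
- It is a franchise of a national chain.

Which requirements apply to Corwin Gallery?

Large Employer License, Municipal Certificate, Standard Registration

Rule 1: is a franchise of a national chain (not: is a worker-owned cooperative); provides live entertainment → General Business Authorization not required.
Rule 2: hosts events open to the public → Municipal Certificate required.
Rule 3: does not operate a retail storefront → Retail Sales Certificate not required.
Rule 4: provides live entertainment → Standard Registration required.
Rule 5: is a franchise of a national chain (not: is a sole proprietorship) → Sole Proprietor Registration not required.
Rule 6: is a franchise of a national chain (not: is a sole proprietorship) → Compliance Permit not required.
Rule 7: employees 83 ≥ 68 → exempt from Municipal Registration.
Rule 8: employees 83 ≥ 38; provides live entertainment → Large Employer License required.
Rule 9: is a franchise of a national chain → Municipal Registration required.
Rule 10: provides live entertainment; is a franchise of a national chain (not: is a sole proprietorship) → Compliance Registration not required.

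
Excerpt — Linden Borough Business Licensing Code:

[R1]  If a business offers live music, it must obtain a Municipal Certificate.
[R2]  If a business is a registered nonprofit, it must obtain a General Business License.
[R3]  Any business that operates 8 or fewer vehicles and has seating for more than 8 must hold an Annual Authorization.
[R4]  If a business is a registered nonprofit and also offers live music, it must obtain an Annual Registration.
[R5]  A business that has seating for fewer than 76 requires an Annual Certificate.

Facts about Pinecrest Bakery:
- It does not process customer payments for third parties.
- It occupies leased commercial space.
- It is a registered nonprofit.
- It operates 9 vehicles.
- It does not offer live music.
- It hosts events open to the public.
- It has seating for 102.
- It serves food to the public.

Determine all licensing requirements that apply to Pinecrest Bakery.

General Business License

[R1] does not offer live music → Municipal Certificate not required.
[R2] is a registered nonprofit → General Business License required.
[R3] vehicles 9 > 8; seating 102 > 8 → Annual Authorization not required.
[R4] is a registered nonprofit; does not offer live music → Annual Registration not required.
[R5] seating 102 ≥ 76 → Annual Certificate not required.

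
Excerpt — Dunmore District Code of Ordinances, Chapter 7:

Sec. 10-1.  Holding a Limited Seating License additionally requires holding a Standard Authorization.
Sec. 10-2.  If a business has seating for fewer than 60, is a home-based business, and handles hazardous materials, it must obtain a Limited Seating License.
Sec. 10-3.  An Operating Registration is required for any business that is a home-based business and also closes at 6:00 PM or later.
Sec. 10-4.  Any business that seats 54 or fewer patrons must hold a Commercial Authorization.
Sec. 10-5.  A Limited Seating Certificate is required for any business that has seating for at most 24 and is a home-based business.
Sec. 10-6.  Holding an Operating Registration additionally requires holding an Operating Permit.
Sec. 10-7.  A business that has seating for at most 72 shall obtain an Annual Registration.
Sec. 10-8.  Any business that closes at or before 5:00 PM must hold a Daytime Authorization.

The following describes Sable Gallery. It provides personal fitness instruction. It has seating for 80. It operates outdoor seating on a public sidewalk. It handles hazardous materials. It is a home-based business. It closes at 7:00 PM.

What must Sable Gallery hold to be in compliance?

Operating Permit, Operating Registration

Sec. 10-1. Limited Seating License is not required → no effect.
Sec. 10-2. seating 80 ≥ 60; is a home-based business; handles hazardous materials → Limited Seating License not required.
Sec. 10-3. is a home-based business; closes 7:00 PM, after 6:00 PM → Operating Registration required.
Sec. 10-4. seating 80 > 54 → Commercial Authorization not required.
Sec. 10-5. seating 80 > 24; is a home-based business → Limited Seating Certificate not required.
Sec. 10-6. Operating Registration is required → Operating Permit also required.
Sec. 10-7. seating 80 > 72 → Annual Registration not required.
Sec. 10-8. closes 7:00 PM, after 5:00 PM → Daytime Authorization not required.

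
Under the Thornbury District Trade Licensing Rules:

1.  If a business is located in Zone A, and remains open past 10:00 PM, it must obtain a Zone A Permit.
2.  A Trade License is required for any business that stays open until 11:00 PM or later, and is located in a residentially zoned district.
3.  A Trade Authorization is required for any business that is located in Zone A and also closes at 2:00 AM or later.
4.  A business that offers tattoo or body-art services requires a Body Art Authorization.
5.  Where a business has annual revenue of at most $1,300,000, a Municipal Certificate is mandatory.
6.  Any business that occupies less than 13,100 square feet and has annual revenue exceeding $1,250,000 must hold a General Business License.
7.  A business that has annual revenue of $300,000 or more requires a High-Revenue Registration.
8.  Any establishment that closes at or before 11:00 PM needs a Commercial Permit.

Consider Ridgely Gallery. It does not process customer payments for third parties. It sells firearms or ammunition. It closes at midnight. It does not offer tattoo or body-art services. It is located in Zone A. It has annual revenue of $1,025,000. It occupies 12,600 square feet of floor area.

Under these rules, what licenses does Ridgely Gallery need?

High-Revenue Registration, Municipal Certificate, Zone A Permit

1. is located in Zone A; closes midnight, after 10:00 PM → Zone A Permit required.
2. closes midnight, after 11:00 PM; is located in Zone A (not: is located in a residentially zoned district) → Trade License not required.
3. is located in Zone A; closes midnight, at/before 2:00 AM → Trade Authorization not required.
4. does not offer tattoo or body-art services → Body Art Authorization not required.
5. revenue $1,025,000 ≤ $1,300,000 → Municipal Certificate required.
6. floor area 12,600 square feet < 13,100 square feet; revenue $1,025,000 ≤ $1,250,000 → General Business License not required.
7. revenue $1,025,000 ≥ $300,000 → High-Revenue Registration required.
8. closes midnight, after 11:00 PM → Commercial Permit not required.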